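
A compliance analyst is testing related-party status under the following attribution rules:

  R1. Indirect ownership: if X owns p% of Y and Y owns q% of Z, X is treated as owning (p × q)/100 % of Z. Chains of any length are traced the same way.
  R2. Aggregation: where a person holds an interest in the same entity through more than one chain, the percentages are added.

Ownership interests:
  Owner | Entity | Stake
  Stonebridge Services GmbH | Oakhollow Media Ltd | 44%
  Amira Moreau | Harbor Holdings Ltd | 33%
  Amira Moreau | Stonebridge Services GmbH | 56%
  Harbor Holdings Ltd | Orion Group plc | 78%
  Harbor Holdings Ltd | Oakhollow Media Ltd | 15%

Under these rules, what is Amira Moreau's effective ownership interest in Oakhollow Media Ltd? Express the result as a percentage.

29.59%

Chain via Harbor Holdings Ltd (R1): 33% × 15% = 4.95% of Oakhollow Media Ltd.
Chain via Stonebridge Services GmbH (R1): 56% × 44% = 24.64% of Oakhollow Media Ltd.
Aggregating (R2): 4.95% + 24.64% = 29.59%.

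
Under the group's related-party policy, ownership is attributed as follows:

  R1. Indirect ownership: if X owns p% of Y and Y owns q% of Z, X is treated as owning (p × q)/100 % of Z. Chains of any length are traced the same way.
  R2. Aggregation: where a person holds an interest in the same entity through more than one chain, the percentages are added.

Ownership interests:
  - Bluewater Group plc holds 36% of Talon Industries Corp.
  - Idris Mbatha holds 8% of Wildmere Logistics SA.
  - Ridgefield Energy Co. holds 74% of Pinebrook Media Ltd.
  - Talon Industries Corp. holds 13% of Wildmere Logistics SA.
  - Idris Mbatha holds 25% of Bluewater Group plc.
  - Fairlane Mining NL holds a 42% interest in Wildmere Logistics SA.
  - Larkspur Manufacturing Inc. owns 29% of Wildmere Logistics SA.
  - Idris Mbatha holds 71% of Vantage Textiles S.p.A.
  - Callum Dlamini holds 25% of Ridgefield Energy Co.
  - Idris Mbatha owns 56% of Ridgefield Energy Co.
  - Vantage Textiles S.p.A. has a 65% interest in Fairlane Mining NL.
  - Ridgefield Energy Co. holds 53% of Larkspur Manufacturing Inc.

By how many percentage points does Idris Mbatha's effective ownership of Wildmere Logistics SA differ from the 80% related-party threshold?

42.8398

Chain via Ridgefield Energy Co. → Larkspur Manufacturing Inc. (R1): 56% × 53% × 29% = 8.6072% of Wildmere Logistics SA.
Chain via Bluewater Group plc → Talon Industries Corp. (R1): 25% × 36% × 13% = 1.17% of Wildmere Logistics SA.
Chain via Vantage Textiles S.p.A. → Fairlane Mining NL (R1): 71% × 65% × 42% = 19.383% of Wildmere Logistics SA.
Direct interest in Wildmere Logistics SA: 8%.
Aggregating (R2): 8.6072% + 1.17% + 19.383% + 8% = 37.1602%.
37.1602% falls short of the 80% threshold by 42.8398 percentage points.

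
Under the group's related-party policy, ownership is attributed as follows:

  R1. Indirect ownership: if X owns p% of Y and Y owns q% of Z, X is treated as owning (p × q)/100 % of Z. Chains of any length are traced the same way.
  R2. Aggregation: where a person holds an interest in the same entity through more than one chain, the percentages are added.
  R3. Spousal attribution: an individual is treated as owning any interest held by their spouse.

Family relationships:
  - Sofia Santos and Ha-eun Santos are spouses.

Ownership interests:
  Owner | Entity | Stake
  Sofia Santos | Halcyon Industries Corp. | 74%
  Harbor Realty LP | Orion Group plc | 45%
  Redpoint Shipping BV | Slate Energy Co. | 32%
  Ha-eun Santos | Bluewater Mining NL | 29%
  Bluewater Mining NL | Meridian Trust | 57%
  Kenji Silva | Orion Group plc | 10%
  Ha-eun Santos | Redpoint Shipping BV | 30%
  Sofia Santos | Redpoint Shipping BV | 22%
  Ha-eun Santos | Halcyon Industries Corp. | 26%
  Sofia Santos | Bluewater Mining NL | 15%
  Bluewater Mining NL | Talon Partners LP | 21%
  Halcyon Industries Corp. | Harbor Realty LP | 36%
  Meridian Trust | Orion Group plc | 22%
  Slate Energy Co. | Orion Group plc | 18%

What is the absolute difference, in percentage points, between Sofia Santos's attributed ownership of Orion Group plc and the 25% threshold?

By spousal attribution (R3), Sofia Santos is treated as also owning Ha-eun Santos's interest in Redpoint Shipping BV, giving 22% + 30% = 52%.
By spousal attribution (R3), Sofia Santos is treated as also owning Ha-eun Santos's interest in Halcyon Industries Corp, giving 74% + 26% = 100%.
By spousal attribution (R3), Sofia Santos is treated as also owning Ha-eun Santos's interest in Bluewater Mining NL, giving 15% + 29% = 44%.
Chain via Redpoint Shipping BV → Slate Energy Co. (R1): 52% × 32% × 18% = 2.9952% of Orion Group plc.
Chain via Halcyon Industries Corp. → Harbor Realty LP (R1): 100% × 36% × 45% = 16.2% of Orion Group plc.
Chain via Bluewater Mining NL → Meridian Trust (R1): 44% × 57% × 22% = 5.5176% of Orion Group plc.
Aggregating (R2): 2.9952% + 16.2% + 5.5176% = 24.7128%.
24.7128% falls short of the 25% threshold by 0.2872 percentage points.

0.2872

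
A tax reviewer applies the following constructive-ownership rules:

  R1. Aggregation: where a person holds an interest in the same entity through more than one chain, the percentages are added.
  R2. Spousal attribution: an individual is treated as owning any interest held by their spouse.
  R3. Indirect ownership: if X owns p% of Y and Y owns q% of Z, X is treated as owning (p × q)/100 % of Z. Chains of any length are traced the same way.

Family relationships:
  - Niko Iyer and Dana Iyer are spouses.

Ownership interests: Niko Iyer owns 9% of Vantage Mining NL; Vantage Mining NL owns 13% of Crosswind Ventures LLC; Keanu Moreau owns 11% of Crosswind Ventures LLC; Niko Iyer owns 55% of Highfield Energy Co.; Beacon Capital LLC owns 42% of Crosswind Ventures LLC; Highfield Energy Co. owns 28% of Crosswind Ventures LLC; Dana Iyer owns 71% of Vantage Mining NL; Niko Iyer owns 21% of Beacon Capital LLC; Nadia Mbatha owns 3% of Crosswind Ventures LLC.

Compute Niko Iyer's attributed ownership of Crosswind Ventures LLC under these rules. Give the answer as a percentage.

By spousal attribution (R2), Niko Iyer is treated as also owning Dana Iyer's interest in Vantage Mining NL, giving 9% + 71% = 80%.
Chain via Beacon Capital LLC (R3): 21% × 42% = 8.82% of Crosswind Ventures LLC.
Chain via Highfield Energy Co. (R3): 55% × 28% = 15.4% of Crosswind Ventures LLC.
Chain via Vantage Mining NL (R3): 80% × 13% = 10.4% of Crosswind Ventures LLC.
Aggregating (R1): 8.82% + 15.4% + 10.4% = 34.62%.

34.62%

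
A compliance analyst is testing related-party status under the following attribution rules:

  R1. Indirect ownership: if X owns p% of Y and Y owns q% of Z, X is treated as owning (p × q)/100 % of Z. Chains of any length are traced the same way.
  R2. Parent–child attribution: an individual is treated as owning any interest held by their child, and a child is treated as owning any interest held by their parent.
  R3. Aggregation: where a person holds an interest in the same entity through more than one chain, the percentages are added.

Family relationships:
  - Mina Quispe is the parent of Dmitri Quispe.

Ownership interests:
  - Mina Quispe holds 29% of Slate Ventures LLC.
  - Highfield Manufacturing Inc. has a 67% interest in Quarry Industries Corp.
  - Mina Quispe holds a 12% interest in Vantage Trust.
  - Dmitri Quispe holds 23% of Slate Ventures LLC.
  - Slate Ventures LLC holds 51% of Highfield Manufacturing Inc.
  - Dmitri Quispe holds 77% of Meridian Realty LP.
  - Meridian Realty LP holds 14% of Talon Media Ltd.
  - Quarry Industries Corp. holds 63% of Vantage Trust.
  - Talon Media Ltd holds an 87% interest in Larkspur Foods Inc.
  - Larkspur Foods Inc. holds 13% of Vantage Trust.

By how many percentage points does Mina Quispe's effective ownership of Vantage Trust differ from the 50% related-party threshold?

By parent–child attribution (R2), Mina Quispe is treated as also owning Dmitri Quispe's interest in Slate Ventures LLC, giving 29% + 23% = 52%.
By parent–child attribution (R2), Mina Quispe is treated as owning Dmitri Quispe's 77% interest in Meridian Realty LP.
Chain via Slate Ventures LLC → Highfield Manufacturing Inc. → Quarry Industries Corp. (R1): 52% × 51% × 67% × 63% = 11.194092% of Vantage Trust.
Direct interest in Vantage Trust: 12%.
Chain via Meridian Realty LP → Talon Media Ltd → Larkspur Foods Inc. (R1): 77% × 14% × 87% × 13% = 1.219218% of Vantage Trust.
Aggregating (R3): 11.194092% + 12% + 1.219218% = 24.41331%.
24.41331% falls short of the 50% threshold by 25.58669 percentage points.

25.58669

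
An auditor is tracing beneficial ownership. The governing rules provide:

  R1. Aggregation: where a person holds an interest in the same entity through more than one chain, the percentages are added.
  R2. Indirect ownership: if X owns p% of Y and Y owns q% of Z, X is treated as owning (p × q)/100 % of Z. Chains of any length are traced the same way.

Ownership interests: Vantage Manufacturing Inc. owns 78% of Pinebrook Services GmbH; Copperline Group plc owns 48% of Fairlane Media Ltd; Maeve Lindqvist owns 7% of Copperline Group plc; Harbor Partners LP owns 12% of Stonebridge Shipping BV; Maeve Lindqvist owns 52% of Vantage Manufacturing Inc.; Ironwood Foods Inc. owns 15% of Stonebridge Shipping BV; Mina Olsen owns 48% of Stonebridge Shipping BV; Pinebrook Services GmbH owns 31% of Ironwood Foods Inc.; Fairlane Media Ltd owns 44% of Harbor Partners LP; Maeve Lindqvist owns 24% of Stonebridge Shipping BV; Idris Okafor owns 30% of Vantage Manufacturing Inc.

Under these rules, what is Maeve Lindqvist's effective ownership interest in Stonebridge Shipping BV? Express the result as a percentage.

Chain via Copperline Group plc → Fairlane Media Ltd → Harbor Partners LP (R2): 7% × 48% × 44% × 12% = 0.177408% of Stonebridge Shipping BV.
Chain via Vantage Manufacturing Inc. → Pinebrook Services GmbH → Ironwood Foods Inc. (R2): 52% × 78% × 31% × 15% = 1.88604% of Stonebridge Shipping BV.
Direct interest in Stonebridge Shipping BV: 24%.
Aggregating (R1): 0.177408% + 1.88604% + 24% = 26.063448%.

26.063448%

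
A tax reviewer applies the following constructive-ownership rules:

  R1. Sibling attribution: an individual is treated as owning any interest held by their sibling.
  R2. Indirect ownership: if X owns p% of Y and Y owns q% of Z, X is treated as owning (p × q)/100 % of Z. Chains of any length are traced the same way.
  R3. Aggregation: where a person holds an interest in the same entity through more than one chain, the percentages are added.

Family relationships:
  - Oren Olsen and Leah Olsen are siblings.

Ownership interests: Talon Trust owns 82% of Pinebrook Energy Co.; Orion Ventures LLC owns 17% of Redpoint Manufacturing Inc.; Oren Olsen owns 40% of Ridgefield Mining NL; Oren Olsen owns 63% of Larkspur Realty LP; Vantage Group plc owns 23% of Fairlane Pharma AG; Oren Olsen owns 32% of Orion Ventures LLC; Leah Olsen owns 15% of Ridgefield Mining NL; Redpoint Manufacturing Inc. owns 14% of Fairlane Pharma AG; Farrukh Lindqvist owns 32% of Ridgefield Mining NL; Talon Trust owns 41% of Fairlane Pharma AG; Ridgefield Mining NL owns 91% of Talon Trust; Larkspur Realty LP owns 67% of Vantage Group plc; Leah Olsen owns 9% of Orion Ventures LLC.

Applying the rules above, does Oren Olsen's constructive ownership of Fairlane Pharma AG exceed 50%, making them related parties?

No

By sibling attribution (R1), Oren Olsen is treated as also owning Leah Olsen's interest in Ridgefield Mining NL, giving 40% + 15% = 55%.
By sibling attribution (R1), Oren Olsen is treated as also owning Leah Olsen's interest in Orion Ventures LLC, giving 32% + 9% = 41%.
Chain via Ridgefield Mining NL → Talon Trust (R2): 55% × 91% × 41% = 20.5205% of Fairlane Pharma AG.
Chain via Orion Ventures LLC → Redpoint Manufacturing Inc. (R2): 41% × 17% × 14% = 0.9758% of Fairlane Pharma AG.
Chain via Larkspur Realty LP → Vantage Group plc (R2): 63% × 67% × 23% = 9.7083% of Fairlane Pharma AG.
Aggregating (R3): 20.5205% + 0.9758% + 9.7083% = 31.2046%.
31.2046% does not exceed the 50% threshold, so Oren is not a related party to Fairlane Pharma AG.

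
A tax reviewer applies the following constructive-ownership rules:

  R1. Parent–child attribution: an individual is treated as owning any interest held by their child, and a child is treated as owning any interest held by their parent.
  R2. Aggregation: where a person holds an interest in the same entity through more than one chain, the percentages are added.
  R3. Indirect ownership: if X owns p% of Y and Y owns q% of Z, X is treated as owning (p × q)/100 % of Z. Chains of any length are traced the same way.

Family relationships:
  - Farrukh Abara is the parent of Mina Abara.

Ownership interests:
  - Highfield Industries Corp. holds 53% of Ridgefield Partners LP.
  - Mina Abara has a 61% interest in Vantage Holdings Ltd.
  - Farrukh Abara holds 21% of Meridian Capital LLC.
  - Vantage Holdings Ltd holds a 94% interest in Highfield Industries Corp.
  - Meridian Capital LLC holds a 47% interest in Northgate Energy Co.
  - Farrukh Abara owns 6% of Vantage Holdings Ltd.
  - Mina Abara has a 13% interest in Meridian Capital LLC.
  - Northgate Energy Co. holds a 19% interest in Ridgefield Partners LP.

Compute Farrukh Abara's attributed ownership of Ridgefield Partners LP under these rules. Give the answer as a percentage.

By parent–child attribution (R1), Farrukh Abara is treated as also owning Mina Abara's interest in Meridian Capital LLC, giving 21% + 13% = 34%.
By parent–child attribution (R1), Farrukh Abara is treated as also owning Mina Abara's interest in Vantage Holdings Ltd, giving 6% + 61% = 67%.
Chain via Meridian Capital LLC → Northgate Energy Co. (R3): 34% × 47% × 19% = 3.0362% of Ridgefield Partners LP.
Chain via Vantage Holdings Ltd → Highfield Industries Corp. (R3): 67% × 94% × 53% = 33.3794% of Ridgefield Partners LP.
Aggregating (R2): 3.0362% + 33.3794% = 36.4156%.

36.4156%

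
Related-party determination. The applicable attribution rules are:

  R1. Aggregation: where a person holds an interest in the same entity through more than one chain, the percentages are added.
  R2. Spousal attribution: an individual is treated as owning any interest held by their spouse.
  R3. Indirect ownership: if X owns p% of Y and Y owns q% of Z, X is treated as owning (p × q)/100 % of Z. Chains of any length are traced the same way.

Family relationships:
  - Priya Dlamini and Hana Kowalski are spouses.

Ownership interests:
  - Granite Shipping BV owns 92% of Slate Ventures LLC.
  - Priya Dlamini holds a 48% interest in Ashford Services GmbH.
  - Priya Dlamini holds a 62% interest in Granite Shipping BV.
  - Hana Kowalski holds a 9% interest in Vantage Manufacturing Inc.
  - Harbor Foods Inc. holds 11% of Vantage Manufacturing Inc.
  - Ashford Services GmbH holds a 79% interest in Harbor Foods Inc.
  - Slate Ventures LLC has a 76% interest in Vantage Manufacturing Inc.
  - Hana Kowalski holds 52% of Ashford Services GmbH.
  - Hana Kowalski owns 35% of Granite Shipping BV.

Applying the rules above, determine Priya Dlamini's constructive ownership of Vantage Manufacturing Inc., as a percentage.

85.5124%

By spousal attribution (R2), Priya Dlamini is treated as also owning Hana Kowalski's interest in Granite Shipping BV, giving 62% + 35% = 97%.
By spousal attribution (R2), Priya Dlamini is treated as also owning Hana Kowalski's interest in Ashford Services GmbH, giving 48% + 52% = 100%.
By spousal attribution (R2), Priya Dlamini is treated as owning Hana Kowalski's 9% interest in Vantage Manufacturing Inc.
Chain via Granite Shipping BV → Slate Ventures LLC (R3): 97% × 92% × 76% = 67.8224% of Vantage Manufacturing Inc.
Chain via Ashford Services GmbH → Harbor Foods Inc. (R3): 100% × 79% × 11% = 8.69% of Vantage Manufacturing Inc.
Direct interest in Vantage Manufacturing Inc: 9%.
Aggregating (R1): 67.8224% + 8.69% + 9% = 85.5124%.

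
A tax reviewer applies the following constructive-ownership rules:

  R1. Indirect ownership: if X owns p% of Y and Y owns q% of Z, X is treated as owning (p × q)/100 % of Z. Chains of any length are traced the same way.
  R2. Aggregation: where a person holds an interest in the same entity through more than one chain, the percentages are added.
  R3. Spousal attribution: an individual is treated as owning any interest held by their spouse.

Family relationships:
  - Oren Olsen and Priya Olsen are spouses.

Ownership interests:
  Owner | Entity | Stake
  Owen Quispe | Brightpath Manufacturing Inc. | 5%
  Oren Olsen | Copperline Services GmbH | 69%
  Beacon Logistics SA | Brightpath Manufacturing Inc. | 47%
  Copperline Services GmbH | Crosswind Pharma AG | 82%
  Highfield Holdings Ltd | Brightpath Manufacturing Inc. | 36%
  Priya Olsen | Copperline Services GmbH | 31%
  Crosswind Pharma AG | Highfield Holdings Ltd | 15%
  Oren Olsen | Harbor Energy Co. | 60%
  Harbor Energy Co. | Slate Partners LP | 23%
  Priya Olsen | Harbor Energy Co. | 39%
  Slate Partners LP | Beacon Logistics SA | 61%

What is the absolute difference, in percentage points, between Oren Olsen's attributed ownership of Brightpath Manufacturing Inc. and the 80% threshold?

By spousal attribution (R3), Oren Olsen is treated as also owning Priya Olsen's interest in Harbor Energy Co, giving 60% + 39% = 99%.
By spousal attribution (R3), Oren Olsen is treated as also owning Priya Olsen's interest in Copperline Services GmbH, giving 69% + 31% = 100%.
Chain via Harbor Energy Co. → Slate Partners LP → Beacon Logistics SA (R1): 99% × 23% × 61% × 47% = 6.528159% of Brightpath Manufacturing Inc.
Chain via Copperline Services GmbH → Crosswind Pharma AG → Highfield Holdings Ltd (R1): 100% × 82% × 15% × 36% = 4.428% of Brightpath Manufacturing Inc.
Aggregating (R2): 6.528159% + 4.428% = 10.956159%.
10.956159% falls short of the 80% threshold by 69.043841 percentage points.

69.043841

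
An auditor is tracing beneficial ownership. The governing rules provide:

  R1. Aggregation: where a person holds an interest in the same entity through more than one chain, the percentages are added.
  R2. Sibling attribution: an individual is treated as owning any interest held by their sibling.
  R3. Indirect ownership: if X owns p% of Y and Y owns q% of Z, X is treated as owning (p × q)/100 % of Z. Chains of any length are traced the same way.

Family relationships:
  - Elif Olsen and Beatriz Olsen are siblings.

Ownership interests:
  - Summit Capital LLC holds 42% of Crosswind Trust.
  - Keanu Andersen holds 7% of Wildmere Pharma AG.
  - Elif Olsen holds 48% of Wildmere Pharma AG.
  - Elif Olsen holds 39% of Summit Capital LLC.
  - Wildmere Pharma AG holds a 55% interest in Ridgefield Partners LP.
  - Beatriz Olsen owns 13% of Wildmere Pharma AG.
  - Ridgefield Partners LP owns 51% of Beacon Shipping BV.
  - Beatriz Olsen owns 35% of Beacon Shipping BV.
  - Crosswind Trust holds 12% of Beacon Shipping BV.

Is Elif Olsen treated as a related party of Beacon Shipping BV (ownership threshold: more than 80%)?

By sibling attribution (R2), Elif Olsen is treated as also owning Beatriz Olsen's interest in Wildmere Pharma AG, giving 48% + 13% = 61%.
By sibling attribution (R2), Elif Olsen is treated as owning Beatriz Olsen's 35% interest in Beacon Shipping BV.
Chain via Summit Capital LLC → Crosswind Trust (R3): 39% × 42% × 12% = 1.9656% of Beacon Shipping BV.
Chain via Wildmere Pharma AG → Ridgefield Partners LP (R3): 61% × 55% × 51% = 17.1105% of Beacon Shipping BV.
Direct interest in Beacon Shipping BV: 35%.
Aggregating (R1): 1.9656% + 17.1105% + 35% = 54.0761%.
54.0761% does not exceed the 80% threshold, so Elif is not a related party to Beacon Shipping BV.

No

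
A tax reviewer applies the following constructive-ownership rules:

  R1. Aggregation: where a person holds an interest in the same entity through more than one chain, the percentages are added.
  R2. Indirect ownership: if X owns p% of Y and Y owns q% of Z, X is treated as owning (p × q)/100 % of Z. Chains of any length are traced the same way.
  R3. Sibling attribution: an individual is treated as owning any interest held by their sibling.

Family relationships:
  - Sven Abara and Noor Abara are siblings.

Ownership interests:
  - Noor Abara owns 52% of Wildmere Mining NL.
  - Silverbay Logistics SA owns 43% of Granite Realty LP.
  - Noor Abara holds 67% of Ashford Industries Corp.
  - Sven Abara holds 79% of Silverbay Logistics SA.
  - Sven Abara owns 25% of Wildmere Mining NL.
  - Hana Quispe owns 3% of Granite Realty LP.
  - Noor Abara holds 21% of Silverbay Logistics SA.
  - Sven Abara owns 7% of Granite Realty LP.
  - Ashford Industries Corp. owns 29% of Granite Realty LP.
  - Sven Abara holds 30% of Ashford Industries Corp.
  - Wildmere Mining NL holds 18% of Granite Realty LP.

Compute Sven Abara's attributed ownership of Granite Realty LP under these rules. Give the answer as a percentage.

By sibling attribution (R3), Sven Abara is treated as also owning Noor Abara's interest in Ashford Industries Corp, giving 30% + 67% = 97%.
By sibling attribution (R3), Sven Abara is treated as also owning Noor Abara's interest in Silverbay Logistics SA, giving 79% + 21% = 100%.
By sibling attribution (R3), Sven Abara is treated as also owning Noor Abara's interest in Wildmere Mining NL, giving 25% + 52% = 77%.
Chain via Ashford Industries Corp. (R2): 97% × 29% = 28.13% of Granite Realty LP.
Chain via Silverbay Logistics SA (R2): 100% × 43% = 43% of Granite Realty LP.
Chain via Wildmere Mining NL (R2): 77% × 18% = 13.86% of Granite Realty LP.
Direct interest in Granite Realty LP: 7%.
Aggregating (R1): 28.13% + 43% + 13.86% + 7% = 91.99%.

91.99%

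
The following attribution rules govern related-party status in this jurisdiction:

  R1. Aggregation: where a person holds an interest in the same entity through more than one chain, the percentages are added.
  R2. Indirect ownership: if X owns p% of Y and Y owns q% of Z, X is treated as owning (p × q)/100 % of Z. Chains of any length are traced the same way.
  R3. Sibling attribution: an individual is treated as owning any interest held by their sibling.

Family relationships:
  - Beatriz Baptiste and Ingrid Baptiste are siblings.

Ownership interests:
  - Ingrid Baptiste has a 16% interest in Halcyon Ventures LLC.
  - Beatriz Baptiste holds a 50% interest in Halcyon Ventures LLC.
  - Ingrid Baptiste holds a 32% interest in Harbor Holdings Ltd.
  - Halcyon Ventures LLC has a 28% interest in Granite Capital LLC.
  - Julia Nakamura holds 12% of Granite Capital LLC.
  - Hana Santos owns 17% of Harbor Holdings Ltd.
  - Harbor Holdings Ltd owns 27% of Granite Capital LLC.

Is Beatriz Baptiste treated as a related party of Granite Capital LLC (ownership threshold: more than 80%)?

No

By sibling attribution (R3), Beatriz Baptiste is treated as also owning Ingrid Baptiste's interest in Halcyon Ventures LLC, giving 50% + 16% = 66%.
By sibling attribution (R3), Beatriz Baptiste is treated as owning Ingrid Baptiste's 32% interest in Harbor Holdings Ltd.
Chain via Halcyon Ventures LLC (R2): 66% × 28% = 18.48% of Granite Capital LLC.
Chain via Harbor Holdings Ltd (R2): 32% × 27% = 8.64% of Granite Capital LLC.
Aggregating (R1): 18.48% + 8.64% = 27.12%.
27.12% does not exceed the 80% threshold, so Beatriz is not a related party to Granite Capital LLC.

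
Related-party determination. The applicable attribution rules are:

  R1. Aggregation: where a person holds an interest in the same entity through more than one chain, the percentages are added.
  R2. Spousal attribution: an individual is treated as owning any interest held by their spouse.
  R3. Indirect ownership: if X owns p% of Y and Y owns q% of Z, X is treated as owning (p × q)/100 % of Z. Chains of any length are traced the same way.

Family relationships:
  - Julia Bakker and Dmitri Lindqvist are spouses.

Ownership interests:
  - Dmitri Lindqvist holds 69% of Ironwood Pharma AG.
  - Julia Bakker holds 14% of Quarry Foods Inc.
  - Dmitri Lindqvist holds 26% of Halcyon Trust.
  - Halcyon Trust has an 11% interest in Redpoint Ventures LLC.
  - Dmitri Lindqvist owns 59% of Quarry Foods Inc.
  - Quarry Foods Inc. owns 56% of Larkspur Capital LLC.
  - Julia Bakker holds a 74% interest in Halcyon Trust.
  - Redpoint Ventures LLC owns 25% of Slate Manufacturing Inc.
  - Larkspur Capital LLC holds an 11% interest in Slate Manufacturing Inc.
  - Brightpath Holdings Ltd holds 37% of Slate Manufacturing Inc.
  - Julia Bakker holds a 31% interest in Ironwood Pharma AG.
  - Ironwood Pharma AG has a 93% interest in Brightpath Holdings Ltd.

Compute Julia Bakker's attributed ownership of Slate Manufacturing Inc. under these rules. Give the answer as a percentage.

By spousal attribution (R2), Julia Bakker is treated as also owning Dmitri Lindqvist's interest in Halcyon Trust, giving 74% + 26% = 100%.
By spousal attribution (R2), Julia Bakker is treated as also owning Dmitri Lindqvist's interest in Ironwood Pharma AG, giving 31% + 69% = 100%.
By spousal attribution (R2), Julia Bakker is treated as also owning Dmitri Lindqvist's interest in Quarry Foods Inc, giving 14% + 59% = 73%.
Chain via Halcyon Trust → Redpoint Ventures LLC (R3): 100% × 11% × 25% = 2.75% of Slate Manufacturing Inc.
Chain via Ironwood Pharma AG → Brightpath Holdings Ltd (R3): 100% × 93% × 37% = 34.41% of Slate Manufacturing Inc.
Chain via Quarry Foods Inc. → Larkspur Capital LLC (R3): 73% × 56% × 11% = 4.4968% of Slate Manufacturing Inc.
Aggregating (R1): 2.75% + 34.41% + 4.4968% = 41.6568%.

41.6568%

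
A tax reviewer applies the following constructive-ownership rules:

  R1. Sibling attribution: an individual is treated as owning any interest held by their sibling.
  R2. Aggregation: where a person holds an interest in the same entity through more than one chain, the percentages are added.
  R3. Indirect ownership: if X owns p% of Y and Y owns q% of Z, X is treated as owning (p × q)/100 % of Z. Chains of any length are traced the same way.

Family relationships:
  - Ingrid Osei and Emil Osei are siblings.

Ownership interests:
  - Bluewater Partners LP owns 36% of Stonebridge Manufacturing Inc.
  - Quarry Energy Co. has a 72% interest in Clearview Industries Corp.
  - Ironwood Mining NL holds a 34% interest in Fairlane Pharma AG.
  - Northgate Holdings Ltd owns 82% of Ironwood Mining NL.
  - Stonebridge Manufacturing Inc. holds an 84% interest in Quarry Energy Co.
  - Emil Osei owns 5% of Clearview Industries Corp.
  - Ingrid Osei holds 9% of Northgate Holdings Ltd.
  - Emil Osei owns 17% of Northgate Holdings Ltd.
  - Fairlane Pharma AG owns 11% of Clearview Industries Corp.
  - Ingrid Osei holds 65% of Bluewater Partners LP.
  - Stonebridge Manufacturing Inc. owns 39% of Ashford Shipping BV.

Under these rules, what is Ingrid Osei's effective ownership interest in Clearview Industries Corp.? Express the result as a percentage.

19.949688%

By sibling attribution (R1), Ingrid Osei is treated as also owning Emil Osei's interest in Northgate Holdings Ltd, giving 9% + 17% = 26%.
By sibling attribution (R1), Ingrid Osei is treated as owning Emil Osei's 5% interest in Clearview Industries Corp.
Chain via Northgate Holdings Ltd → Ironwood Mining NL → Fairlane Pharma AG (R3): 26% × 82% × 34% × 11% = 0.797368% of Clearview Industries Corp.
Chain via Bluewater Partners LP → Stonebridge Manufacturing Inc. → Quarry Energy Co. (R3): 65% × 36% × 84% × 72% = 14.15232% of Clearview Industries Corp.
Direct interest in Clearview Industries Corp: 5%.
Aggregating (R2): 0.797368% + 14.15232% + 5% = 19.949688%.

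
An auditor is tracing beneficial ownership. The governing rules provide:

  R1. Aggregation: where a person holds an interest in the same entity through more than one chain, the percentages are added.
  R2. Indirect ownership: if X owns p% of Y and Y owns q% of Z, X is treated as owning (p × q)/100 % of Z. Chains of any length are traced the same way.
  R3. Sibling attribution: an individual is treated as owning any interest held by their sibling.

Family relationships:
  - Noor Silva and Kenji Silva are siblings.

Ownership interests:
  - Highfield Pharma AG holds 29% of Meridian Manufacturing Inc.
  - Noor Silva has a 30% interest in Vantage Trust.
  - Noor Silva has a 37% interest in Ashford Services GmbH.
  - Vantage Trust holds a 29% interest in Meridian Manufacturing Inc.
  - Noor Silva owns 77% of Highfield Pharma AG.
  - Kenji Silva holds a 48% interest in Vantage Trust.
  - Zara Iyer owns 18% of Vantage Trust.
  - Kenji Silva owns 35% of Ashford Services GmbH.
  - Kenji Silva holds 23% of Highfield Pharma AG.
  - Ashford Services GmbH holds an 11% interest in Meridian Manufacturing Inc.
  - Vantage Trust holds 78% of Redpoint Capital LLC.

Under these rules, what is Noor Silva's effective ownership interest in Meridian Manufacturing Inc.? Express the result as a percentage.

By sibling attribution (R3), Noor Silva is treated as also owning Kenji Silva's interest in Vantage Trust, giving 30% + 48% = 78%.
By sibling attribution (R3), Noor Silva is treated as also owning Kenji Silva's interest in Ashford Services GmbH, giving 37% + 35% = 72%.
By sibling attribution (R3), Noor Silva is treated as also owning Kenji Silva's interest in Highfield Pharma AG, giving 77% + 23% = 100%.
Chain via Vantage Trust (R2): 78% × 29% = 22.62% of Meridian Manufacturing Inc.
Chain via Ashford Services GmbH (R2): 72% × 11% = 7.92% of Meridian Manufacturing Inc.
Chain via Highfield Pharma AG (R2): 100% × 29% = 29% of Meridian Manufacturing Inc.
Aggregating (R1): 22.62% + 7.92% + 29% = 59.54%.

59.54%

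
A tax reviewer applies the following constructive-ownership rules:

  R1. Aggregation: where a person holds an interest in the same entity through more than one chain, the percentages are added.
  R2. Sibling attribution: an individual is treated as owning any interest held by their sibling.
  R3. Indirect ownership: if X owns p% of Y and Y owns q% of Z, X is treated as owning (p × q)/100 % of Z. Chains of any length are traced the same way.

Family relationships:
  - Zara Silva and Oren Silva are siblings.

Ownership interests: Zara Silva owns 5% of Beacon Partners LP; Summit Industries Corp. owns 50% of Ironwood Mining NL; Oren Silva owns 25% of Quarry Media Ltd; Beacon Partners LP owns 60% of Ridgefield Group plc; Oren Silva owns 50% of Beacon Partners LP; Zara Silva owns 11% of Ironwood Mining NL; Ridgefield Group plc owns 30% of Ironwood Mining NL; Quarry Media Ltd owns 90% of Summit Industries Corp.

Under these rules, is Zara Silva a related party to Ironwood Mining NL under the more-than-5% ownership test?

Yes

By sibling attribution (R2), Zara Silva is treated as also owning Oren Silva's interest in Beacon Partners LP, giving 5% + 50% = 55%.
By sibling attribution (R2), Zara Silva is treated as owning Oren Silva's 25% interest in Quarry Media Ltd.
Chain via Beacon Partners LP → Ridgefield Group plc (R3): 55% × 60% × 30% = 9.9% of Ironwood Mining NL.
Direct interest in Ironwood Mining NL: 11%.
Chain via Quarry Media Ltd → Summit Industries Corp. (R3): 25% × 90% × 50% = 11.25% of Ironwood Mining NL.
Aggregating (R1): 9.9% + 11% + 11.25% = 32.15%.
32.15% exceeds the 5% threshold, so Zara is a related party to Ironwood Mining NL.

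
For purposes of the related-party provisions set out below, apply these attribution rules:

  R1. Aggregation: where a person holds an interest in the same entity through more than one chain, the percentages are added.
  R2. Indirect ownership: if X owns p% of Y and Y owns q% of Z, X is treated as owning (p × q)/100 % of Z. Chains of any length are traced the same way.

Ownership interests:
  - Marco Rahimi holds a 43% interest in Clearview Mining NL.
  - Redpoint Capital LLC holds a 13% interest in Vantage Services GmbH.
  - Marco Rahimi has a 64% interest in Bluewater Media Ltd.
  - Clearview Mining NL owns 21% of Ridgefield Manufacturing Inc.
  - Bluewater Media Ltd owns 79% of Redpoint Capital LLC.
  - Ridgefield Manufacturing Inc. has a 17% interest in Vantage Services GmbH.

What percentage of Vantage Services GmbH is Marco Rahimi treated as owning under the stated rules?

8.1079%

Chain via Clearview Mining NL → Ridgefield Manufacturing Inc. (R2): 43% × 21% × 17% = 1.5351% of Vantage Services GmbH.
Chain via Bluewater Media Ltd → Redpoint Capital LLC (R2): 64% × 79% × 13% = 6.5728% of Vantage Services GmbH.
Aggregating (R1): 1.5351% + 6.5728% = 8.1079%.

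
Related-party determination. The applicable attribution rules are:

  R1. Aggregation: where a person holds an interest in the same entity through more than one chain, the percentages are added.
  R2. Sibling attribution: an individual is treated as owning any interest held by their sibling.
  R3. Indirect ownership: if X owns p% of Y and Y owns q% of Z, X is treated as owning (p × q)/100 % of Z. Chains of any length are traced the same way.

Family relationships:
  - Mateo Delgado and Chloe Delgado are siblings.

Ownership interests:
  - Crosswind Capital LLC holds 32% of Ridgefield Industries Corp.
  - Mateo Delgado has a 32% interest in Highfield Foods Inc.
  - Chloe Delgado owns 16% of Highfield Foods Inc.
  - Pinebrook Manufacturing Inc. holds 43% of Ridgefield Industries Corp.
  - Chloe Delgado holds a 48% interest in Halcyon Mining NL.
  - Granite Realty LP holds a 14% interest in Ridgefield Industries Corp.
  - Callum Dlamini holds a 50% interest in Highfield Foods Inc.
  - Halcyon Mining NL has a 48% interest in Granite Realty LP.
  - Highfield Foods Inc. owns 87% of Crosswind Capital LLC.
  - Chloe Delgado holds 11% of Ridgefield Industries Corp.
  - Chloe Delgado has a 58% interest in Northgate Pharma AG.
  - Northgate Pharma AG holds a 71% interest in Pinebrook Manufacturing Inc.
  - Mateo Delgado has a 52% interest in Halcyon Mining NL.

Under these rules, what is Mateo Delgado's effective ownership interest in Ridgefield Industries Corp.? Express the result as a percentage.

By sibling attribution (R2), Mateo Delgado is treated as also owning Chloe Delgado's interest in Highfield Foods Inc, giving 32% + 16% = 48%.
By sibling attribution (R2), Mateo Delgado is treated as also owning Chloe Delgado's interest in Halcyon Mining NL, giving 52% + 48% = 100%.
By sibling attribution (R2), Mateo Delgado is treated as owning Chloe Delgado's 58% interest in Northgate Pharma AG.
By sibling attribution (R2), Mateo Delgado is treated as owning Chloe Delgado's 11% interest in Ridgefield Industries Corp.
Chain via Highfield Foods Inc. → Crosswind Capital LLC (R3): 48% × 87% × 32% = 13.3632% of Ridgefield Industries Corp.
Chain via Halcyon Mining NL → Granite Realty LP (R3): 100% × 48% × 14% = 6.72% of Ridgefield Industries Corp.
Chain via Northgate Pharma AG → Pinebrook Manufacturing Inc. (R3): 58% × 71% × 43% = 17.7074% of Ridgefield Industries Corp.
Direct interest in Ridgefield Industries Corp: 11%.
Aggregating (R1): 13.3632% + 6.72% + 17.7074% + 11% = 48.7906%.

48.7906%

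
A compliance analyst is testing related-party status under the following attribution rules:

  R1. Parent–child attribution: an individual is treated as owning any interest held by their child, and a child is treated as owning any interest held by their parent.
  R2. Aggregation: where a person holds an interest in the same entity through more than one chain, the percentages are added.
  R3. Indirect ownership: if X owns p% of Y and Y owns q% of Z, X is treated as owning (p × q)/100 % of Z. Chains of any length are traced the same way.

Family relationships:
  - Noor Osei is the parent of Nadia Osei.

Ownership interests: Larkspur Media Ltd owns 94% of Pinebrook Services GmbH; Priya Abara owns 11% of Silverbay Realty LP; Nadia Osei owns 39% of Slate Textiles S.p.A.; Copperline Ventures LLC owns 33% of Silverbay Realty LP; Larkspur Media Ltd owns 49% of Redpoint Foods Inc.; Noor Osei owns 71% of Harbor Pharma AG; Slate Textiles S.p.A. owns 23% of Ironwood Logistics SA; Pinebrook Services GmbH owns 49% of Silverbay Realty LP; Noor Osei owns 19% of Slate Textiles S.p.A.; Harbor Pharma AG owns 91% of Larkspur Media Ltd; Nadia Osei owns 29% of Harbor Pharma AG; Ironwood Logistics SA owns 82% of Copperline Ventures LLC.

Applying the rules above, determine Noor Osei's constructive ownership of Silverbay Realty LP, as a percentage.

45.524404%

By parent–child attribution (R1), Noor Osei is treated as also owning Nadia Osei's interest in Slate Textiles S.p.A, giving 19% + 39% = 58%.
By parent–child attribution (R1), Noor Osei is treated as also owning Nadia Osei's interest in Harbor Pharma AG, giving 71% + 29% = 100%.
Chain via Slate Textiles S.p.A. → Ironwood Logistics SA → Copperline Ventures LLC (R3): 58% × 23% × 82% × 33% = 3.609804% of Silverbay Realty LP.
Chain via Harbor Pharma AG → Larkspur Media Ltd → Pinebrook Services GmbH (R3): 100% × 91% × 94% × 49% = 41.9146% of Silverbay Realty LP.
Aggregating (R2): 3.609804% + 41.9146% = 45.524404%.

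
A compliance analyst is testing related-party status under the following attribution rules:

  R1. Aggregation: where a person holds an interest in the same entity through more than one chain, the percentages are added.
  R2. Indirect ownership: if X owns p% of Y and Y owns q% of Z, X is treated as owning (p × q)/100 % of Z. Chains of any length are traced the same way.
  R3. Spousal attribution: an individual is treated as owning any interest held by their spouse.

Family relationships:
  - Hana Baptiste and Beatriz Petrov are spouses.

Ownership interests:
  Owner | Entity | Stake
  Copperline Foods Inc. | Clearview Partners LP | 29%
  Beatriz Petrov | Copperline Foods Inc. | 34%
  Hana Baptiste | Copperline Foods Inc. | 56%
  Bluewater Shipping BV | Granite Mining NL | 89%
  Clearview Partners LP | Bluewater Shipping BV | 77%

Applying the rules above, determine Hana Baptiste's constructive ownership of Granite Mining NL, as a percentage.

By spousal attribution (R3), Hana Baptiste is treated as also owning Beatriz Petrov's interest in Copperline Foods Inc, giving 56% + 34% = 90%.
Chain via Copperline Foods Inc. → Clearview Partners LP → Bluewater Shipping BV (R2): 90% × 29% × 77% × 89% = 17.88633% of Granite Mining NL.

17.88633%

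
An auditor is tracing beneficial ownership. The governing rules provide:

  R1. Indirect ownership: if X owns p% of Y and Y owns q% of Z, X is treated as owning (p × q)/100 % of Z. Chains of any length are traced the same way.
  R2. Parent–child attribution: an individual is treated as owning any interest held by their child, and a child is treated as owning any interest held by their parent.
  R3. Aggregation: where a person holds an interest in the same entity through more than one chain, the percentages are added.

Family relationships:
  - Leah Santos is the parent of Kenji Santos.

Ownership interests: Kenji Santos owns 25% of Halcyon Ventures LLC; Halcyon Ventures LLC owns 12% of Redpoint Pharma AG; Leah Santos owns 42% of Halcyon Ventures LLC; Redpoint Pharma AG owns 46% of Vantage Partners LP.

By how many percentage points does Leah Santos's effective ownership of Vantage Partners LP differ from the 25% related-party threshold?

21.3016

By parent–child attribution (R2), Leah Santos is treated as also owning Kenji Santos's interest in Halcyon Ventures LLC, giving 42% + 25% = 67%.
Chain via Halcyon Ventures LLC → Redpoint Pharma AG (R1): 67% × 12% × 46% = 3.6984% of Vantage Partners LP.
3.6984% falls short of the 25% threshold by 21.3016 percentage points.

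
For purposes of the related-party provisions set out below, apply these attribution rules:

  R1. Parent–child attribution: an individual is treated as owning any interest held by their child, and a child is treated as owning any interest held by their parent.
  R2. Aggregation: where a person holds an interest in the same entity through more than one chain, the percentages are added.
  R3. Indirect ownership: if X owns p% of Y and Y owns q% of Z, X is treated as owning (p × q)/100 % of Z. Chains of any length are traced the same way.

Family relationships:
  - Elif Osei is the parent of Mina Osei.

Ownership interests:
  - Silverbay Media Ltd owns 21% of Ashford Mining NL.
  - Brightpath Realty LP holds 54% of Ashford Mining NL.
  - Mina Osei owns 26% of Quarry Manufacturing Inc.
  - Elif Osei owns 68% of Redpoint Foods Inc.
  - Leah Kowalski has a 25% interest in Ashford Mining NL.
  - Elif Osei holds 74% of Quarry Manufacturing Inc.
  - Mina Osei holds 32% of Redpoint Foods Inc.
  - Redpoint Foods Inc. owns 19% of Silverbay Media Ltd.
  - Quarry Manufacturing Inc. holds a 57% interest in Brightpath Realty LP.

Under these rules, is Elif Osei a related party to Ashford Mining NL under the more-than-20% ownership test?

Yes

By parent–child attribution (R1), Elif Osei is treated as also owning Mina Osei's interest in Redpoint Foods Inc, giving 68% + 32% = 100%.
By parent–child attribution (R1), Elif Osei is treated as also owning Mina Osei's interest in Quarry Manufacturing Inc, giving 74% + 26% = 100%.
Chain via Redpoint Foods Inc. → Silverbay Media Ltd (R3): 100% × 19% × 21% = 3.99% of Ashford Mining NL.
Chain via Quarry Manufacturing Inc. → Brightpath Realty LP (R3): 100% × 57% × 54% = 30.78% of Ashford Mining NL.
Aggregating (R2): 3.99% + 30.78% = 34.77%.
34.77% exceeds the 20% threshold, so Elif is a related party to Ashford Mining NL.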